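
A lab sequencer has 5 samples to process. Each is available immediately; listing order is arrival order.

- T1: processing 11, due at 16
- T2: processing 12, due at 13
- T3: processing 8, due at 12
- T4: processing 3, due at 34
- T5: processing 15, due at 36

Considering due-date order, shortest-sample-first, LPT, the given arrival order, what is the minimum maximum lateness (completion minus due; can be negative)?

15

EDD (increasing due date): T3 T2 T1 T4 T5.
T3: 0→8, due 12, lateness -4
T2: 8→20, due 13, lateness 7
T1: 20→31, due 16, lateness 15
T4: 31→34, due 34, lateness 0
T5: 34→49, due 36, lateness 13
Maximum = 15.
SPT (increasing processing time): T4 T3 T1 T2 T5.
T4: 0→3, due 34, lateness -31
T3: 3→11, due 12, lateness -1
T1: 11→22, due 16, lateness 6
T2: 22→34, due 13, lateness 21
T5: 34→49, due 36, lateness 13
Maximum = 21.
LPT (decreasing processing time): T5 T2 T1 T3 T4.
T5: 0→15, due 36, lateness -21
T2: 15→27, due 13, lateness 14
T1: 27→38, due 16, lateness 22
T3: 38→46, due 12, lateness 34
T4: 46→49, due 34, lateness 15
Maximum = 34.
FIFO (arrival order): T1 T2 T3 T4 T5.
T1: 0→11, due 16, lateness -5
T2: 11→23, due 13, lateness 10
T3: 23→31, due 12, lateness 19
T4: 31→34, due 34, lateness 0
T5: 34→49, due 36, lateness 13
Maximum = 19.
EDD 15, SPT 21, LPT 34, FIFO 19 → minimum 15.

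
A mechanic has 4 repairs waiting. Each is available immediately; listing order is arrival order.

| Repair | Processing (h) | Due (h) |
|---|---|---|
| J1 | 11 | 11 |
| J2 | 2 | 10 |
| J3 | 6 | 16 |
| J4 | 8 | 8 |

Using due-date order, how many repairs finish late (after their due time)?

2

EDD (increasing due date): J4 J2 J1 J3.
J4: 0→8, due 8, tardiness 0
J2: 8→10, due 10, tardiness 0
J1: 10→21, due 11, tardiness 10
J3: 21→27, due 16, tardiness 11
Late repairs: 2.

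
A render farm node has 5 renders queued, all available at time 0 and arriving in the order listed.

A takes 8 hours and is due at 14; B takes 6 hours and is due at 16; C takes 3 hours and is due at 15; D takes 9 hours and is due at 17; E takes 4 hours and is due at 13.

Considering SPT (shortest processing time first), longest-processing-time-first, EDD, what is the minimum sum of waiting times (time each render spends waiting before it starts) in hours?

SPT (increasing processing time): C E B A D.
C: waits 0, runs 0→3
E: waits 3, runs 3→7
B: waits 7, runs 7→13
A: waits 13, runs 13→21
D: waits 21, runs 21→30
Sum = 0+3+7+13+21 = 44.
LPT (decreasing processing time): D A B E C.
D: waits 0, runs 0→9
A: waits 9, runs 9→17
B: waits 17, runs 17→23
E: waits 23, runs 23→27
C: waits 27, runs 27→30
Sum = 0+9+17+23+27 = 76.
EDD (increasing due date): E A C B D.
E: waits 0, runs 0→4
A: waits 4, runs 4→12
C: waits 12, runs 12→15
B: waits 15, runs 15→21
D: waits 21, runs 21→30
Sum = 0+4+12+15+21 = 52.
SPT 44, LPT 76, EDD 52 → minimum 44.

44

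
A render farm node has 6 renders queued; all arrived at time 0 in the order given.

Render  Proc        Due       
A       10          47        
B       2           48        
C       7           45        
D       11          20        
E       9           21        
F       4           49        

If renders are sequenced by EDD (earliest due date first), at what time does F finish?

43

EDD (increasing due date): D E C A B F.
D: 0→11
E: 11→20
C: 20→27
A: 27→37
B: 37→39
F: 39→43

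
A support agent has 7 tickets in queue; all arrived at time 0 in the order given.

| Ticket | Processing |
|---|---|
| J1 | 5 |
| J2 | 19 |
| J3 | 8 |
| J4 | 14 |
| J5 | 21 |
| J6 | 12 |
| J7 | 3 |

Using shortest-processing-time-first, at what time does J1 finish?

SPT (increasing processing time): J7 J1 J3 J6 J4 J2 J5.
J7: 0→3
J1: 3→8

8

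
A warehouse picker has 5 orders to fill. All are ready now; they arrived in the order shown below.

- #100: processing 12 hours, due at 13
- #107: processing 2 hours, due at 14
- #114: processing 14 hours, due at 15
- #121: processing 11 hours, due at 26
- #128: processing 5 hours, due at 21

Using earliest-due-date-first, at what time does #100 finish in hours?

12

EDD (increasing due date): #100 #107 #114 #128 #121.
#100: 0→12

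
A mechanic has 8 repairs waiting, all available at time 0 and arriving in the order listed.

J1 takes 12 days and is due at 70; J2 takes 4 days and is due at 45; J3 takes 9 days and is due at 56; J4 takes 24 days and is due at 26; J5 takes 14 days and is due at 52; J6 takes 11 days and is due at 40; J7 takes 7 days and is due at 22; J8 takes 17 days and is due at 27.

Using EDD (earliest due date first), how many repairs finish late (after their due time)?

EDD (increasing due date): J7 J4 J8 J6 J2 J5 J3 J1.
J7: 0→7, due 22, tardiness 0
J4: 7→31, due 26, tardiness 5
J8: 31→48, due 27, tardiness 21
J6: 48→59, due 40, tardiness 19
J2: 59→63, due 45, tardiness 18
J5: 63→77, due 52, tardiness 25
J3: 77→86, due 56, tardiness 30
J1: 86→98, due 70, tardiness 28
Late repairs: 7.

7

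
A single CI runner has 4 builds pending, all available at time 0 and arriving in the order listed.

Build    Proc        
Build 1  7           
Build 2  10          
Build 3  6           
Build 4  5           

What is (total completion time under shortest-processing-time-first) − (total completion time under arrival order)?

-13

SPT (increasing processing time): Build 4 Build 3 Build 1 Build 2.
Build 4: 0→5
Build 3: 5→11
Build 1: 11→18
Build 2: 18→28
Sum = 5+11+18+28 = 62.
FIFO (arrival order): Build 1 Build 2 Build 3 Build 4.
Build 1: 0→7
Build 2: 7→17
Build 3: 17→23
Build 4: 23→28
Sum = 7+17+23+28 = 75.
Difference = 62 − 75 = -13.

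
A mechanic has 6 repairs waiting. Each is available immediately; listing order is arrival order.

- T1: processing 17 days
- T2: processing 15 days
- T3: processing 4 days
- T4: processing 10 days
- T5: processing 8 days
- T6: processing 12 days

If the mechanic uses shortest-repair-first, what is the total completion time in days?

SPT (increasing processing time): T3 T5 T4 T6 T2 T1.
T3: 0→4
T5: 4→12
T4: 12→22
T6: 22→34
T2: 34→49
T1: 49→66
Sum = 4+12+22+34+49+66 = 187.

187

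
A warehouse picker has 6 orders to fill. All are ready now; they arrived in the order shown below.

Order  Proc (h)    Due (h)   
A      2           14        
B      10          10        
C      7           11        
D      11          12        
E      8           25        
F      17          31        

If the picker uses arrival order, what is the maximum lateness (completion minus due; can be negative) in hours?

24

FIFO (arrival order): A B C D E F.
A: 0→2, due 14, lateness -12
B: 2→12, due 10, lateness 2
C: 12→19, due 11, lateness 8
D: 19→30, due 12, lateness 18
E: 30→38, due 25, lateness 13
F: 38→55, due 31, lateness 24
Maximum = 24.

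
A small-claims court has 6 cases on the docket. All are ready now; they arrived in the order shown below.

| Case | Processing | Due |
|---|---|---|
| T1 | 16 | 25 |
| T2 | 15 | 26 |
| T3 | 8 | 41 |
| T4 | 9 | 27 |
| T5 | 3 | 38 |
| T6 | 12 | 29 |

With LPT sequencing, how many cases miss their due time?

LPT (decreasing processing time): T1 T2 T6 T4 T3 T5.
T1: 0→16, due 25, tardiness 0
T2: 16→31, due 26, tardiness 5
T6: 31→43, due 29, tardiness 14
T4: 43→52, due 27, tardiness 25
T3: 52→60, due 41, tardiness 19
T5: 60→63, due 38, tardiness 25
Late cases: 5.

5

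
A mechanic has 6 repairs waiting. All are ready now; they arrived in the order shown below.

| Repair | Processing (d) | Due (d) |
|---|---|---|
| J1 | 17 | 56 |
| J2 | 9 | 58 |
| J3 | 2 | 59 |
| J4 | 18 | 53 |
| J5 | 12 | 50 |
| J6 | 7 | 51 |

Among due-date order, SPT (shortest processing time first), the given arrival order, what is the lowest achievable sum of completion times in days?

171

EDD (increasing due date): J5 J6 J4 J1 J2 J3.
J5: 0→12
J6: 12→19
J4: 19→37
J1: 37→54
J2: 54→63
J3: 63→65
Sum = 12+19+37+54+63+65 = 250.
SPT (increasing processing time): J3 J6 J2 J5 J1 J4.
J3: 0→2
J6: 2→9
J2: 9→18
J5: 18→30
J1: 30→47
J4: 47→65
Sum = 2+9+18+30+47+65 = 171.
FIFO (arrival order): J1 J2 J3 J4 J5 J6.
J1: 0→17
J2: 17→26
J3: 26→28
J4: 28→46
J5: 46→58
J6: 58→65
Sum = 17+26+28+46+58+65 = 240.
EDD 250, SPT 171, FIFO 240 → minimum 171.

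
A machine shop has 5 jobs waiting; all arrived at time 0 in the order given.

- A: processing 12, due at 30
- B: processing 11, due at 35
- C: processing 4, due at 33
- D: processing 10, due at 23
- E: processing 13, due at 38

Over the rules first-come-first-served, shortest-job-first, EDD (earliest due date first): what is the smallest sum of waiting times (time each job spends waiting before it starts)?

FIFO (arrival order): A B C D E.
A: waits 0, runs 0→12
B: waits 12, runs 12→23
C: waits 23, runs 23→27
D: waits 27, runs 27→37
E: waits 37, runs 37→50
Sum = 0+12+23+27+37 = 99.
SPT (increasing processing time): C D B A E.
C: waits 0, runs 0→4
D: waits 4, runs 4→14
B: waits 14, runs 14→25
A: waits 25, runs 25→37
E: waits 37, runs 37→50
Sum = 0+4+14+25+37 = 80.
EDD (increasing due date): D A C B E.
D: waits 0, runs 0→10
A: waits 10, runs 10→22
C: waits 22, runs 22→26
B: waits 26, runs 26→37
E: waits 37, runs 37→50
Sum = 0+10+22+26+37 = 95.
FIFO 99, SPT 80, EDD 95 → minimum 80.

80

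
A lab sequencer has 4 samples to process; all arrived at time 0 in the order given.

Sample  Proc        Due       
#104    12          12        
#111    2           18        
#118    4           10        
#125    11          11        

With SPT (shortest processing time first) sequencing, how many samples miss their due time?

2

SPT (increasing processing time): #111 #118 #125 #104.
#111: 0→2, due 18, tardiness 0
#118: 2→6, due 10, tardiness 0
#125: 6→17, due 11, tardiness 6
#104: 17→29, due 12, tardiness 17
Late samples: 2.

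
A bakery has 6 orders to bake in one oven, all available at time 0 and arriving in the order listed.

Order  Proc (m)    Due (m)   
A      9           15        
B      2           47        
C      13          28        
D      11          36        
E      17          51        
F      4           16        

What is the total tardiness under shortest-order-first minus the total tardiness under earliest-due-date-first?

10

SPT (increasing processing time): B F A D C E.
B: 0→2, due 47, tardiness 0
F: 2→6, due 16, tardiness 0
A: 6→15, due 15, tardiness 0
D: 15→26, due 36, tardiness 0
C: 26→39, due 28, tardiness 11
E: 39→56, due 51, tardiness 5
Sum = 0+0+0+0+11+5 = 16.
EDD (increasing due date): A F C D B E.
A: 0→9, due 15, tardiness 0
F: 9→13, due 16, tardiness 0
C: 13→26, due 28, tardiness 0
D: 26→37, due 36, tardiness 1
B: 37→39, due 47, tardiness 0
E: 39→56, due 51, tardiness 5
Sum = 0+0+0+1+0+5 = 6.
Difference = 16 − 6 = 10.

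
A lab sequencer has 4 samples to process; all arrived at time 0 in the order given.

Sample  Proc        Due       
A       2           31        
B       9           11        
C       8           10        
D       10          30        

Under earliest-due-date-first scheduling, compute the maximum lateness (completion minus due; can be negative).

6

EDD (increasing due date): C B D A.
C: 0→8, due 10, lateness -2
B: 8→17, due 11, lateness 6
D: 17→27, due 30, lateness -3
A: 27→29, due 31, lateness -2
Maximum = 6.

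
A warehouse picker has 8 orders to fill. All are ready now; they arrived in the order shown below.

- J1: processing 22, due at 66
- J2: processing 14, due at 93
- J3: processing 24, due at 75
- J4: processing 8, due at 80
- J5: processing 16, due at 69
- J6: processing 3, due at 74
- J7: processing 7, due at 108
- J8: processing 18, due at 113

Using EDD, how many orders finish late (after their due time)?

EDD (increasing due date): J1 J5 J6 J3 J4 J2 J7 J8.
J1: 0→22, due 66, tardiness 0
J5: 22→38, due 69, tardiness 0
J6: 38→41, due 74, tardiness 0
J3: 41→65, due 75, tardiness 0
J4: 65→73, due 80, tardiness 0
J2: 73→87, due 93, tardiness 0
J7: 87→94, due 108, tardiness 0
J8: 94→112, due 113, tardiness 0
Late orders: 0.

0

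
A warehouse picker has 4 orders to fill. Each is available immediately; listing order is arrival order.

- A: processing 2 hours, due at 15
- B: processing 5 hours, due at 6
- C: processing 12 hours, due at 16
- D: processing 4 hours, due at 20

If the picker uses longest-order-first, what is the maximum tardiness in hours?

LPT (decreasing processing time): C B D A.
C: 0→12, due 16, tardiness 0
B: 12→17, due 6, tardiness 11
D: 17→21, due 20, tardiness 1
A: 21→23, due 15, tardiness 8
Maximum = 11.

11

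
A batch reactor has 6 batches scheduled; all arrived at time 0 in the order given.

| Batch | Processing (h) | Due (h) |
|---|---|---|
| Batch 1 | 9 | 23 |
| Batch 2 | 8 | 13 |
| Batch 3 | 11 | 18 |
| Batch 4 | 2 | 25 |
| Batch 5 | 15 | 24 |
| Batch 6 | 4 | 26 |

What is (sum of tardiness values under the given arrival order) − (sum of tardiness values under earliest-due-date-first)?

FIFO (arrival order): Batch 1 Batch 2 Batch 3 Batch 4 Batch 5 Batch 6.
Batch 1: 0→9, due 23, tardiness 0
Batch 2: 9→17, due 13, tardiness 4
Batch 3: 17→28, due 18, tardiness 10
Batch 4: 28→30, due 25, tardiness 5
Batch 5: 30→45, due 24, tardiness 21
Batch 6: 45→49, due 26, tardiness 23
Sum = 0+4+10+5+21+23 = 63.
EDD (increasing due date): Batch 2 Batch 3 Batch 1 Batch 5 Batch 4 Batch 6.
Batch 2: 0→8, due 13, tardiness 0
Batch 3: 8→19, due 18, tardiness 1
Batch 1: 19→28, due 23, tardiness 5
Batch 5: 28→43, due 24, tardiness 19
Batch 4: 43→45, due 25, tardiness 20
Batch 6: 45→49, due 26, tardiness 23
Sum = 0+1+5+19+20+23 = 68.
Difference = 63 − 68 = -5.

-5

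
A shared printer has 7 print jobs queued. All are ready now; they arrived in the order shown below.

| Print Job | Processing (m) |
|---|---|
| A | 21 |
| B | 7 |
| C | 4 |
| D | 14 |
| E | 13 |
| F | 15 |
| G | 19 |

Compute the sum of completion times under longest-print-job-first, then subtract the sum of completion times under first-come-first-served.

LPT (decreasing processing time): A G F D E B C.
A: 0→21
G: 21→40
F: 40→55
D: 55→69
E: 69→82
B: 82→89
C: 89→93
Sum = 21+40+55+69+82+89+93 = 449.
FIFO (arrival order): A B C D E F G.
A: 0→21
B: 21→28
C: 28→32
D: 32→46
E: 46→59
F: 59→74
G: 74→93
Sum = 21+28+32+46+59+74+93 = 353.
Difference = 449 − 353 = 96.

96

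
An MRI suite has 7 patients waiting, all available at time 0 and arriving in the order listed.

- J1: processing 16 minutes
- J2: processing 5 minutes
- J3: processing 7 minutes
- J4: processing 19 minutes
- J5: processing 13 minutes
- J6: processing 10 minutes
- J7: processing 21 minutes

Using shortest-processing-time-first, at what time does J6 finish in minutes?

SPT (increasing processing time): J2 J3 J6 J5 J1 J4 J7.
J2: 0→5
J3: 5→12
J6: 12→22

22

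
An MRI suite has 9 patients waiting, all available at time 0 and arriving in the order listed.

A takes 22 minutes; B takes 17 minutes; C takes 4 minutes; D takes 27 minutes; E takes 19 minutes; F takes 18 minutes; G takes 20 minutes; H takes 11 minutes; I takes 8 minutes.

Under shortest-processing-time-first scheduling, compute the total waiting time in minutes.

SPT (increasing processing time): C I H B F E G A D.
C: waits 0, runs 0→4
I: waits 4, runs 4→12
H: waits 12, runs 12→23
B: waits 23, runs 23→40
F: waits 40, runs 40→58
E: waits 58, runs 58→77
G: waits 77, runs 77→97
A: waits 97, runs 97→119
D: waits 119, runs 119→146
Sum = 0+4+12+23+40+58+77+97+119 = 430.

430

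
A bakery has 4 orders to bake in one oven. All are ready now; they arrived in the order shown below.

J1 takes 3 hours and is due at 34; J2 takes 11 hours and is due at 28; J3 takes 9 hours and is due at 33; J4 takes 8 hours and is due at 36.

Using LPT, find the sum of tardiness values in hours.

0

LPT (decreasing processing time): J2 J3 J4 J1.
J2: 0→11, due 28, tardiness 0
J3: 11→20, due 33, tardiness 0
J4: 20→28, due 36, tardiness 0
J1: 28→31, due 34, tardiness 0
Sum = 0+0+0+0 = 0.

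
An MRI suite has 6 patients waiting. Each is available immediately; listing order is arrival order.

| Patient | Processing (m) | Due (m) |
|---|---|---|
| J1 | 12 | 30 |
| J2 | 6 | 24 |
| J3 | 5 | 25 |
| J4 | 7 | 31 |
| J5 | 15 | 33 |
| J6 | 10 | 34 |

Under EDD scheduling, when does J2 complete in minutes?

6

EDD (increasing due date): J2 J3 J1 J4 J5 J6.
J2: 0→6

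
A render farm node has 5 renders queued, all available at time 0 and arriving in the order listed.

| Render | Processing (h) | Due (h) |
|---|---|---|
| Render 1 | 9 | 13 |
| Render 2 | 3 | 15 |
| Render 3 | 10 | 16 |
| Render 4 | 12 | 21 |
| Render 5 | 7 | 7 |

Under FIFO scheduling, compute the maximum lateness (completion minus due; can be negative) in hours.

34

FIFO (arrival order): Render 1 Render 2 Render 3 Render 4 Render 5.
Render 1: 0→9, due 13, lateness -4
Render 2: 9→12, due 15, lateness -3
Render 3: 12→22, due 16, lateness 6
Render 4: 22→34, due 21, lateness 13
Render 5: 34→41, due 7, lateness 34
Maximum = 34.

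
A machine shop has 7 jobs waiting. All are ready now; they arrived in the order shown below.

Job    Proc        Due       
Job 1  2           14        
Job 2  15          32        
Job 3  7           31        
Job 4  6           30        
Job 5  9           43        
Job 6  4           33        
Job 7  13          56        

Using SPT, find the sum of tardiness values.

SPT (increasing processing time): Job 1 Job 6 Job 4 Job 3 Job 5 Job 7 Job 2.
Job 1: 0→2, due 14, tardiness 0
Job 6: 2→6, due 33, tardiness 0
Job 4: 6→12, due 30, tardiness 0
Job 3: 12→19, due 31, tardiness 0
Job 5: 19→28, due 43, tardiness 0
Job 7: 28→41, due 56, tardiness 0
Job 2: 41→56, due 32, tardiness 24
Sum = 0+0+0+0+0+0+24 = 24.

24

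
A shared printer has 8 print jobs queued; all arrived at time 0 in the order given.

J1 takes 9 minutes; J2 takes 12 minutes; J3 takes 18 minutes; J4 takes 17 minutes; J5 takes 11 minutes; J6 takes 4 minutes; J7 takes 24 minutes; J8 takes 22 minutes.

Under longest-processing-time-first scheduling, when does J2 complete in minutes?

93

LPT (decreasing processing time): J7 J8 J3 J4 J2 J5 J1 J6.
J7: 0→24
J8: 24→46
J3: 46→64
J4: 64→81
J2: 81→93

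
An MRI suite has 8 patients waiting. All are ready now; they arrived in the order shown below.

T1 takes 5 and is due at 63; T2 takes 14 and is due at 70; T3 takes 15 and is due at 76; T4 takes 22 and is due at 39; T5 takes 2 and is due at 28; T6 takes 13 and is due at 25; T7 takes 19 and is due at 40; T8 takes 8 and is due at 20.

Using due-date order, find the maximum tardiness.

24

EDD (increasing due date): T8 T6 T5 T4 T7 T1 T2 T3.
T8: 0→8, due 20, tardiness 0
T6: 8→21, due 25, tardiness 0
T5: 21→23, due 28, tardiness 0
T4: 23→45, due 39, tardiness 6
T7: 45→64, due 40, tardiness 24
T1: 64→69, due 63, tardiness 6
T2: 69→83, due 70, tardiness 13
T3: 83→98, due 76, tardiness 22
Maximum = 24.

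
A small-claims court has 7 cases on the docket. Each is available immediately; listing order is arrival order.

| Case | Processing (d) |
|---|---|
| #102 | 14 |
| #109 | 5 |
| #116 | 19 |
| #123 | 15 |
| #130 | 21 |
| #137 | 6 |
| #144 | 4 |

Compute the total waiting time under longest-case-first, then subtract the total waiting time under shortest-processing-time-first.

LPT (decreasing processing time): #130 #116 #123 #102 #137 #109 #144.
#130: waits 0, runs 0→21
#116: waits 21, runs 21→40
#123: waits 40, runs 40→55
#102: waits 55, runs 55→69
#137: waits 69, runs 69→75
#109: waits 75, runs 75→80
#144: waits 80, runs 80→84
Sum = 0+21+40+55+69+75+80 = 340.
SPT (increasing processing time): #144 #109 #137 #102 #123 #116 #130.
#144: waits 0, runs 0→4
#109: waits 4, runs 4→9
#137: waits 9, runs 9→15
#102: waits 15, runs 15→29
#123: waits 29, runs 29→44
#116: waits 44, runs 44→63
#130: waits 63, runs 63→84
Sum = 0+4+9+15+29+44+63 = 164.
Difference = 340 − 164 = 176.

176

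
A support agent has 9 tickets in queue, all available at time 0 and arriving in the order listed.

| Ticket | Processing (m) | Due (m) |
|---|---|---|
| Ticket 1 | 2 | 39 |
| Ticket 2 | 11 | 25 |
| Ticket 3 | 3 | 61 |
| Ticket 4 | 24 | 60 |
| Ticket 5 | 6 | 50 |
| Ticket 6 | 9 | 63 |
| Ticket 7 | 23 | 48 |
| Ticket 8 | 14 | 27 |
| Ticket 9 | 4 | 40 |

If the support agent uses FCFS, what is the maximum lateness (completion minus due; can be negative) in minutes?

FIFO (arrival order): Ticket 1 Ticket 2 Ticket 3 Ticket 4 Ticket 5 Ticket 6 Ticket 7 Ticket 8 Ticket 9.
Ticket 1: 0→2, due 39, lateness -37
Ticket 2: 2→13, due 25, lateness -12
Ticket 3: 13→16, due 61, lateness -45
Ticket 4: 16→40, due 60, lateness -20
Ticket 5: 40→46, due 50, lateness -4
Ticket 6: 46→55, due 63, lateness -8
Ticket 7: 55→78, due 48, lateness 30
Ticket 8: 78→92, due 27, lateness 65
Ticket 9: 92→96, due 40, lateness 56
Maximum = 65.

65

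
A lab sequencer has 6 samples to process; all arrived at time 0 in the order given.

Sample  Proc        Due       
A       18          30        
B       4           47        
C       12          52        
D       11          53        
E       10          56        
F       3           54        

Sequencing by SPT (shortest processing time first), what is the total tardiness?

28

SPT (increasing processing time): F B E D C A.
F: 0→3, due 54, tardiness 0
B: 3→7, due 47, tardiness 0
E: 7→17, due 56, tardiness 0
D: 17→28, due 53, tardiness 0
C: 28→40, due 52, tardiness 0
A: 40→58, due 30, tardiness 28
Sum = 0+0+0+0+0+28 = 28.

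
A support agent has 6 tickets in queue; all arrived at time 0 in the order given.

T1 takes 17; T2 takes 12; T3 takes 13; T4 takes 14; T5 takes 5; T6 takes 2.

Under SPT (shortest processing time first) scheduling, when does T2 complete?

19

SPT (increasing processing time): T6 T5 T2 T3 T4 T1.
T6: 0→2
T5: 2→7
T2: 7→19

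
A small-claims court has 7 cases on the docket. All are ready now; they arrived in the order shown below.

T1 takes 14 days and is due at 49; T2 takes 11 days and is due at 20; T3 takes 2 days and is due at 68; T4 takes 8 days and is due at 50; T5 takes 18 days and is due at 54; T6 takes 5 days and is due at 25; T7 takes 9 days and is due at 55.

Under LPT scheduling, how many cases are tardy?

LPT (decreasing processing time): T5 T1 T2 T7 T4 T6 T3.
T5: 0→18, due 54, tardiness 0
T1: 18→32, due 49, tardiness 0
T2: 32→43, due 20, tardiness 23
T7: 43→52, due 55, tardiness 0
T4: 52→60, due 50, tardiness 10
T6: 60→65, due 25, tardiness 40
T3: 65→67, due 68, tardiness 0
Late cases: 3.

3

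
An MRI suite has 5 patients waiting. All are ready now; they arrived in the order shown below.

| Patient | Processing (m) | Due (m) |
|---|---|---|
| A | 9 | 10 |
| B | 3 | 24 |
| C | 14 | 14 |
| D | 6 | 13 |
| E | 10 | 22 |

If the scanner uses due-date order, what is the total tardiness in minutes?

EDD (increasing due date): A D C E B.
A: 0→9, due 10, tardiness 0
D: 9→15, due 13, tardiness 2
C: 15→29, due 14, tardiness 15
E: 29→39, due 22, tardiness 17
B: 39→42, due 24, tardiness 18
Sum = 0+2+15+17+18 = 52.

52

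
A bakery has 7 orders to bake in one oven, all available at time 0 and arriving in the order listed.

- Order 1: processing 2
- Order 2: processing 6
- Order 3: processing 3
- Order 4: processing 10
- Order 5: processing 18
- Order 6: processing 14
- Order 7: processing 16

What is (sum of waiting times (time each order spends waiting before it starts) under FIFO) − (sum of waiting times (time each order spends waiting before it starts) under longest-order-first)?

-155

FIFO (arrival order): Order 1 Order 2 Order 3 Order 4 Order 5 Order 6 Order 7.
Order 1: waits 0, runs 0→2
Order 2: waits 2, runs 2→8
Order 3: waits 8, runs 8→11
Order 4: waits 11, runs 11→21
Order 5: waits 21, runs 21→39
Order 6: waits 39, runs 39→53
Order 7: waits 53, runs 53→69
Sum = 0+2+8+11+21+39+53 = 134.
LPT (decreasing processing time): Order 5 Order 7 Order 6 Order 4 Order 2 Order 3 Order 1.
Order 5: waits 0, runs 0→18
Order 7: waits 18, runs 18→34
Order 6: waits 34, runs 34→48
Order 4: waits 48, runs 48→58
Order 2: waits 58, runs 58→64
Order 3: waits 64, runs 64→67
Order 1: waits 67, runs 67→69
Sum = 0+18+34+48+58+64+67 = 289.
Difference = 134 − 289 = -155.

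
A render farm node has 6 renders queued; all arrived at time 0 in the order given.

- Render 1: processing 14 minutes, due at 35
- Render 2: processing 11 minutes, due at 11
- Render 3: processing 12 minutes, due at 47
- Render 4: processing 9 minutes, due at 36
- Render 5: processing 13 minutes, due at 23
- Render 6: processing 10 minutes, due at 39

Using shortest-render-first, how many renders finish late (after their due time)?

3

SPT (increasing processing time): Render 4 Render 6 Render 2 Render 3 Render 5 Render 1.
Render 4: 0→9, due 36, tardiness 0
Render 6: 9→19, due 39, tardiness 0
Render 2: 19→30, due 11, tardiness 19
Render 3: 30→42, due 47, tardiness 0
Render 5: 42→55, due 23, tardiness 32
Render 1: 55→69, due 35, tardiness 34
Late renders: 3.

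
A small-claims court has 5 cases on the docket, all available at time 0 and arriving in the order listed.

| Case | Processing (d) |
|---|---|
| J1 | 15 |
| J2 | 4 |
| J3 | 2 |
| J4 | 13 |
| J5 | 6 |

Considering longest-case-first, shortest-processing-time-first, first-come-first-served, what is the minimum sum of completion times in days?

LPT (decreasing processing time): J1 J4 J5 J2 J3.
J1: 0→15
J4: 15→28
J5: 28→34
J2: 34→38
J3: 38→40
Sum = 15+28+34+38+40 = 155.
SPT (increasing processing time): J3 J2 J5 J4 J1.
J3: 0→2
J2: 2→6
J5: 6→12
J4: 12→25
J1: 25→40
Sum = 2+6+12+25+40 = 85.
FIFO (arrival order): J1 J2 J3 J4 J5.
J1: 0→15
J2: 15→19
J3: 19→21
J4: 21→34
J5: 34→40
Sum = 15+19+21+34+40 = 129.
LPT 155, SPT 85, FIFO 129 → minimum 85.

85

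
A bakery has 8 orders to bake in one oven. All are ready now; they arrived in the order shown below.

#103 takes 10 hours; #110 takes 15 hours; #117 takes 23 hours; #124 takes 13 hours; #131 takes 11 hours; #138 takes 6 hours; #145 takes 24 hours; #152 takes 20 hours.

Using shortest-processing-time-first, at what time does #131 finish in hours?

SPT (increasing processing time): #138 #103 #131 #124 #110 #152 #117 #145.
#138: 0→6
#103: 6→16
#131: 16→27

27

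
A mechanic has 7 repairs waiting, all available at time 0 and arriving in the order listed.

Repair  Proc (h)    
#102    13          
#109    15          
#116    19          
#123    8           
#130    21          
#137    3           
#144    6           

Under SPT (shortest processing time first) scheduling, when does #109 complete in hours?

SPT (increasing processing time): #137 #144 #123 #102 #109 #116 #130.
#137: 0→3
#144: 3→9
#123: 9→17
#102: 17→30
#109: 30→45

45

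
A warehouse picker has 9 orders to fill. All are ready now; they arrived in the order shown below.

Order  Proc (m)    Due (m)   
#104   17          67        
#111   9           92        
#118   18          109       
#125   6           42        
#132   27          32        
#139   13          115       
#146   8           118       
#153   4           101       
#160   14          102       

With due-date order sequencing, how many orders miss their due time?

0

EDD (increasing due date): #132 #125 #104 #111 #153 #160 #118 #139 #146.
#132: 0→27, due 32, tardiness 0
#125: 27→33, due 42, tardiness 0
#104: 33→50, due 67, tardiness 0
#111: 50→59, due 92, tardiness 0
#153: 59→63, due 101, tardiness 0
#160: 63→77, due 102, tardiness 0
#118: 77→95, due 109, tardiness 0
#139: 95→108, due 115, tardiness 0
#146: 108→116, due 118, tardiness 0
Late orders: 0.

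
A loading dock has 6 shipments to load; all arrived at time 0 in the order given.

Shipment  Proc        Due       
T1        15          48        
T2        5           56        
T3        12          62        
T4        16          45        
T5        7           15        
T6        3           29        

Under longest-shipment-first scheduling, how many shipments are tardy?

LPT (decreasing processing time): T4 T1 T3 T5 T2 T6.
T4: 0→16, due 45, tardiness 0
T1: 16→31, due 48, tardiness 0
T3: 31→43, due 62, tardiness 0
T5: 43→50, due 15, tardiness 35
T2: 50→55, due 56, tardiness 0
T6: 55→58, due 29, tardiness 29
Late shipments: 2.

2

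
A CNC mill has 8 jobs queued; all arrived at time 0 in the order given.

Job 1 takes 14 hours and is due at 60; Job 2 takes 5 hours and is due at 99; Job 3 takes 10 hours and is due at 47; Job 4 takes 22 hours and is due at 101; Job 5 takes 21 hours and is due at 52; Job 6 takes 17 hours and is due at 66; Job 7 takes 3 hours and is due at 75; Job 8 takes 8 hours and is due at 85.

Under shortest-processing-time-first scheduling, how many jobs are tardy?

SPT (increasing processing time): Job 7 Job 2 Job 8 Job 3 Job 1 Job 6 Job 5 Job 4.
Job 7: 0→3, due 75, tardiness 0
Job 2: 3→8, due 99, tardiness 0
Job 8: 8→16, due 85, tardiness 0
Job 3: 16→26, due 47, tardiness 0
Job 1: 26→40, due 60, tardiness 0
Job 6: 40→57, due 66, tardiness 0
Job 5: 57→78, due 52, tardiness 26
Job 4: 78→100, due 101, tardiness 0
Late jobs: 1.

1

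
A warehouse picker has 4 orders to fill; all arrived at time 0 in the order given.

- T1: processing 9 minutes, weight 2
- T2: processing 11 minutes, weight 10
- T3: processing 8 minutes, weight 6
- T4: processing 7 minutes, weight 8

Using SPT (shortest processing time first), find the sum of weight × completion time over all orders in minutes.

544

SPT (increasing processing time): T4 T3 T1 T2.
T4: finishes 7, weight 8, w·C = 56
T3: finishes 15, weight 6, w·C = 90
T1: finishes 24, weight 2, w·C = 48
T2: finishes 35, weight 10, w·C = 350
Sum = 56+90+48+350 = 544.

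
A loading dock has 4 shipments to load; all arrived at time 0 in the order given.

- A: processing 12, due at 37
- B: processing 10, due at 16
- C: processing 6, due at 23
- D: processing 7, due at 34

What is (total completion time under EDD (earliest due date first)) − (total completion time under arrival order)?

-13

EDD (increasing due date): B C D A.
B: 0→10
C: 10→16
D: 16→23
A: 23→35
Sum = 10+16+23+35 = 84.
FIFO (arrival order): A B C D.
A: 0→12
B: 12→22
C: 22→28
D: 28→35
Sum = 12+22+28+35 = 97.
Difference = 84 − 97 = -13.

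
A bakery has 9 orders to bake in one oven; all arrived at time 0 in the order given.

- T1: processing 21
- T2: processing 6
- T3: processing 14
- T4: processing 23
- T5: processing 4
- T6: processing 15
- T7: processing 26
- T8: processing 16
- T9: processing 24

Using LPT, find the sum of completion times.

911

LPT (decreasing processing time): T7 T9 T4 T1 T8 T6 T3 T2 T5.
T7: 0→26
T9: 26→50
T4: 50→73
T1: 73→94
T8: 94→110
T6: 110→125
T3: 125→139
T2: 139→145
T5: 145→149
Sum = 26+50+73+94+110+125+139+145+149 = 911.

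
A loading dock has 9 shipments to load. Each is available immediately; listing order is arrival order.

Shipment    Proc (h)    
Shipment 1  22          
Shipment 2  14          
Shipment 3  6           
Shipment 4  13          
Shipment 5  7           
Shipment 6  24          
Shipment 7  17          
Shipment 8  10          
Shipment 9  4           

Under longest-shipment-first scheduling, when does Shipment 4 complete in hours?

LPT (decreasing processing time): Shipment 6 Shipment 1 Shipment 7 Shipment 2 Shipment 4 Shipment 8 Shipment 5 Shipment 3 Shipment 9.
Shipment 6: 0→24
Shipment 1: 24→46
Shipment 7: 46→63
Shipment 2: 63→77
Shipment 4: 77→90

90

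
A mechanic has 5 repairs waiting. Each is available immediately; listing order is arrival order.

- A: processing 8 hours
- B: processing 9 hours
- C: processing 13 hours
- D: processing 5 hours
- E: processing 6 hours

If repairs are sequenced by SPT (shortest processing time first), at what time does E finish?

SPT (increasing processing time): D E A B C.
D: 0→5
E: 5→11

11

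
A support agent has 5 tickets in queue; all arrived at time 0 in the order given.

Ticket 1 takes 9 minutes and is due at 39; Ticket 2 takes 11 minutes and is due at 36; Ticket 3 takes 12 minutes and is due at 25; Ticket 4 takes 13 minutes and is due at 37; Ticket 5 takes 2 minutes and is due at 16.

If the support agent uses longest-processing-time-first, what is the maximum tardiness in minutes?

LPT (decreasing processing time): Ticket 4 Ticket 3 Ticket 2 Ticket 1 Ticket 5.
Ticket 4: 0→13, due 37, tardiness 0
Ticket 3: 13→25, due 25, tardiness 0
Ticket 2: 25→36, due 36, tardiness 0
Ticket 1: 36→45, due 39, tardiness 6
Ticket 5: 45→47, due 16, tardiness 31
Maximum = 31.

31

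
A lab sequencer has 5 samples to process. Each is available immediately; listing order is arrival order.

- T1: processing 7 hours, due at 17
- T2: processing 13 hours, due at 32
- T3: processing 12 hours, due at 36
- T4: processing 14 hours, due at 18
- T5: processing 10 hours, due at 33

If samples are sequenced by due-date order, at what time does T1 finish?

7

EDD (increasing due date): T1 T4 T2 T5 T3.
T1: 0→7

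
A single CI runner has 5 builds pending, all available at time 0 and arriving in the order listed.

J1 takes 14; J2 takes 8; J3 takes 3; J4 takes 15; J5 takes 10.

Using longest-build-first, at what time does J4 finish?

15

LPT (decreasing processing time): J4 J1 J5 J2 J3.
J4: 0→15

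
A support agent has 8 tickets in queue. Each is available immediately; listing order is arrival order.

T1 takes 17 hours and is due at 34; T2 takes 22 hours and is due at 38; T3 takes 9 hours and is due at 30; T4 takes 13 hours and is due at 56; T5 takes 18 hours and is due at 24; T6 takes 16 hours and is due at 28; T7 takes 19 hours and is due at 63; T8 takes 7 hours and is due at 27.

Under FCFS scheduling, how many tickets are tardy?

FIFO (arrival order): T1 T2 T3 T4 T5 T6 T7 T8.
T1: 0→17, due 34, tardiness 0
T2: 17→39, due 38, tardiness 1
T3: 39→48, due 30, tardiness 18
T4: 48→61, due 56, tardiness 5
T5: 61→79, due 24, tardiness 55
T6: 79→95, due 28, tardiness 67
T7: 95→114, due 63, tardiness 51
T8: 114→121, due 27, tardiness 94
Late tickets: 7.

7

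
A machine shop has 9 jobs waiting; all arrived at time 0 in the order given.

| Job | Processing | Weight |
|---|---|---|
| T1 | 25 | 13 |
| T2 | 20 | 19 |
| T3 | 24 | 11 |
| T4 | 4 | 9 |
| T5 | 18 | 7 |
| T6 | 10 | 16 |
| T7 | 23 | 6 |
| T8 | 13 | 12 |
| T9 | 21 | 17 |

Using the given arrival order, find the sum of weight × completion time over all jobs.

9923

FIFO (arrival order): T1 T2 T3 T4 T5 T6 T7 T8 T9.
T1: finishes 25, weight 13, w·C = 325
T2: finishes 45, weight 19, w·C = 855
T3: finishes 69, weight 11, w·C = 759
T4: finishes 73, weight 9, w·C = 657
T5: finishes 91, weight 7, w·C = 637
T6: finishes 101, weight 16, w·C = 1616
T7: finishes 124, weight 6, w·C = 744
T8: finishes 137, weight 12, w·C = 1644
T9: finishes 158, weight 17, w·C = 2686
Sum = 325+855+759+657+637+1616+744+1644+2686 = 9923.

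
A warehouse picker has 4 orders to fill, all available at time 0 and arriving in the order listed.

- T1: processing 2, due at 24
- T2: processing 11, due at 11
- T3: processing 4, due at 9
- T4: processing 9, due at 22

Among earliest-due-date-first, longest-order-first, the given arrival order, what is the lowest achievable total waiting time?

EDD (increasing due date): T3 T2 T4 T1.
T3: waits 0, runs 0→4
T2: waits 4, runs 4→15
T4: waits 15, runs 15→24
T1: waits 24, runs 24→26
Sum = 0+4+15+24 = 43.
LPT (decreasing processing time): T2 T4 T3 T1.
T2: waits 0, runs 0→11
T4: waits 11, runs 11→20
T3: waits 20, runs 20→24
T1: waits 24, runs 24→26
Sum = 0+11+20+24 = 55.
FIFO (arrival order): T1 T2 T3 T4.
T1: waits 0, runs 0→2
T2: waits 2, runs 2→13
T3: waits 13, runs 13→17
T4: waits 17, runs 17→26
Sum = 0+2+13+17 = 32.
EDD 43, LPT 55, FIFO 32 → minimum 32.

32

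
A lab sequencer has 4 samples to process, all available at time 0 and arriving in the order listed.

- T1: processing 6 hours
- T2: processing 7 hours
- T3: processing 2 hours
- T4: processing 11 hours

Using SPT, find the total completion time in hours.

51

SPT (increasing processing time): T3 T1 T2 T4.
T3: 0→2
T1: 2→8
T2: 8→15
T4: 15→26
Sum = 2+8+15+26 = 51.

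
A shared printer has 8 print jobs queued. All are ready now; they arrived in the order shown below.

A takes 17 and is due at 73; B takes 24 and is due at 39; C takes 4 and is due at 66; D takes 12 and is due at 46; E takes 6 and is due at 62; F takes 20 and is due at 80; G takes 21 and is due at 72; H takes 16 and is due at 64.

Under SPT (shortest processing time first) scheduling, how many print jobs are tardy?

SPT (increasing processing time): C E D H A F G B.
C: 0→4, due 66, tardiness 0
E: 4→10, due 62, tardiness 0
D: 10→22, due 46, tardiness 0
H: 22→38, due 64, tardiness 0
A: 38→55, due 73, tardiness 0
F: 55→75, due 80, tardiness 0
G: 75→96, due 72, tardiness 24
B: 96→120, due 39, tardiness 81
Late print jobs: 2.

2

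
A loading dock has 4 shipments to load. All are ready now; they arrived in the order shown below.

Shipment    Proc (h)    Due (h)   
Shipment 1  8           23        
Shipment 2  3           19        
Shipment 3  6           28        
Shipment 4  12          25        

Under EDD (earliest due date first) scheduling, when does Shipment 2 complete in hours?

3

EDD (increasing due date): Shipment 2 Shipment 1 Shipment 4 Shipment 3.
Shipment 2: 0→3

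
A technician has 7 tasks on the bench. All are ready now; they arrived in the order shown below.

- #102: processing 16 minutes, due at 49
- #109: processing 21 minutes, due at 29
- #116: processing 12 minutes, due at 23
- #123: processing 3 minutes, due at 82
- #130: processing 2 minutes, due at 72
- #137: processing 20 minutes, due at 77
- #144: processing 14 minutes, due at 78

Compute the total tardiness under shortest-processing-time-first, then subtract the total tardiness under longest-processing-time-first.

SPT (increasing processing time): #130 #123 #116 #144 #102 #137 #109.
#130: 0→2, due 72, tardiness 0
#123: 2→5, due 82, tardiness 0
#116: 5→17, due 23, tardiness 0
#144: 17→31, due 78, tardiness 0
#102: 31→47, due 49, tardiness 0
#137: 47→67, due 77, tardiness 0
#109: 67→88, due 29, tardiness 59
Sum = 0+0+0+0+0+0+59 = 59.
LPT (decreasing processing time): #109 #137 #102 #144 #116 #123 #130.
#109: 0→21, due 29, tardiness 0
#137: 21→41, due 77, tardiness 0
#102: 41→57, due 49, tardiness 8
#144: 57→71, due 78, tardiness 0
#116: 71→83, due 23, tardiness 60
#123: 83→86, due 82, tardiness 4
#130: 86→88, due 72, tardiness 16
Sum = 0+0+8+0+60+4+16 = 88.
Difference = 59 − 88 = -29.

-29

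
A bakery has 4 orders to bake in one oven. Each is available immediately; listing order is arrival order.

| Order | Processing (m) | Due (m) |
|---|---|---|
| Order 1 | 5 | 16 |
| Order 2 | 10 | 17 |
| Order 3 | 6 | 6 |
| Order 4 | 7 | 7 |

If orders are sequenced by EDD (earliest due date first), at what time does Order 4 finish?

EDD (increasing due date): Order 3 Order 4 Order 1 Order 2.
Order 3: 0→6
Order 4: 6→13

13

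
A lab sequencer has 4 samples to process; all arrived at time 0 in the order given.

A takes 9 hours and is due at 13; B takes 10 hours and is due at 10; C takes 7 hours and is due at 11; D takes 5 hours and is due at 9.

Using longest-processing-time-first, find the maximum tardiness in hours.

22

LPT (decreasing processing time): B A C D.
B: 0→10, due 10, tardiness 0
A: 10→19, due 13, tardiness 6
C: 19→26, due 11, tardiness 15
D: 26→31, due 9, tardiness 22
Maximum = 22.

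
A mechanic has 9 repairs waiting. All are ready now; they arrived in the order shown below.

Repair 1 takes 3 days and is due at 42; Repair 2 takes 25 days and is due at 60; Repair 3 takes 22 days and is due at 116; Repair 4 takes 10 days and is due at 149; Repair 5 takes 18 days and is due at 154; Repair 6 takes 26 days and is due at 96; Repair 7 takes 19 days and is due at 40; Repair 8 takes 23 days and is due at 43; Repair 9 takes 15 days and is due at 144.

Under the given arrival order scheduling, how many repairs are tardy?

FIFO (arrival order): Repair 1 Repair 2 Repair 3 Repair 4 Repair 5 Repair 6 Repair 7 Repair 8 Repair 9.
Repair 1: 0→3, due 42, tardiness 0
Repair 2: 3→28, due 60, tardiness 0
Repair 3: 28→50, due 116, tardiness 0
Repair 4: 50→60, due 149, tardiness 0
Repair 5: 60→78, due 154, tardiness 0
Repair 6: 78→104, due 96, tardiness 8
Repair 7: 104→123, due 40, tardiness 83
Repair 8: 123→146, due 43, tardiness 103
Repair 9: 146→161, due 144, tardiness 17
Late repairs: 4.

4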